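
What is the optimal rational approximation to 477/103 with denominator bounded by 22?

Expand x = 477/103 as a continued fraction with the Euclidean algorithm:
  477 = 4*103 + 65, so a_0 = 4.
  103 = 1*65 + 38, so a_1 = 1.
  65 = 1*38 + 27, so a_2 = 1.
  38 = 1*27 + 11, so a_3 = 1.
  27 = 2*11 + 5, so a_4 = 2.
  11 = 2*5 + 1, so a_5 = 2.
  5 = 5*1 + 0, so a_6 = 5.
so x = [4; 1, 1, 1, 2, 2, 5].
Convergents (p_i = a_i*p_{i-1} + p_{i-2}, q_i = a_i*q_{i-1} + q_{i-2} with p_{-2}=0, p_{-1}=1, q_{-2}=1, q_{-1}=0), until the denominator exceeds 22:
  i=0: a_0=4, p_0 = 4*1 + 0 = 4, q_0 = 4*0 + 1 = 1.
  i=1: a_1=1, p_1 = 1*4 + 1 = 5, q_1 = 1*1 + 0 = 1.
  i=2: a_2=1, p_2 = 1*5 + 4 = 9, q_2 = 1*1 + 1 = 2.
  i=3: a_3=1, p_3 = 1*9 + 5 = 14, q_3 = 1*2 + 1 = 3.
  i=4: a_4=2, p_4 = 2*14 + 9 = 37, q_4 = 2*3 + 2 = 8.
  i=5: a_5=2, p_5 = 2*37 + 14 = 88, q_5 = 2*8 + 3 = 19.
  i=6: a_6=5, p_6 = 5*88 + 37 = 477, q_6 = 5*19 + 8 = 103.
q_6 = 103 > 22, so the last convergent with denominator <= 22 is p_5/q_5 = 88/19.
The closest fraction with denominator <= 22 is either p_5/q_5 or the intermediate fraction (k*p_5 + p_4)/(k*q_5 + q_4) with the largest k >= 1 whose denominator stays <= 22; these approach x as k grows, and every other convergent or intermediate fraction in range is farther away.
Largest k: floor((22 - q_4)/q_5) = floor((22 - 8)/19) = 0.
Since k = 0, no intermediate fraction beyond p_5/q_5 has denominator <= 22, so the convergent 88/19 is the closest (its error is |477*19 - 88*103|/(103*19) = 1/1957).

88/19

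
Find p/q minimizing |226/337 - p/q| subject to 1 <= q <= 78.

Expand x = 226/337 as a continued fraction with the Euclidean algorithm:
  226 = 0*337 + 226, so a_0 = 0.
  337 = 1*226 + 111, so a_1 = 1.
  226 = 2*111 + 4, so a_2 = 2.
  111 = 27*4 + 3, so a_3 = 27.
  4 = 1*3 + 1, so a_4 = 1.
  3 = 3*1 + 0, so a_5 = 3.
so x = [0; 1, 2, 27, 1, 3].
Convergents (p_i = a_i*p_{i-1} + p_{i-2}, q_i = a_i*q_{i-1} + q_{i-2} with p_{-2}=0, p_{-1}=1, q_{-2}=1, q_{-1}=0), until the denominator exceeds 78:
  i=0: a_0=0, p_0 = 0*1 + 0 = 0, q_0 = 0*0 + 1 = 1.
  i=1: a_1=1, p_1 = 1*0 + 1 = 1, q_1 = 1*1 + 0 = 1.
  i=2: a_2=2, p_2 = 2*1 + 0 = 2, q_2 = 2*1 + 1 = 3.
  i=3: a_3=27, p_3 = 27*2 + 1 = 55, q_3 = 27*3 + 1 = 82.
q_3 = 82 > 78, so the last convergent with denominator <= 78 is p_2/q_2 = 2/3.
The closest fraction with denominator <= 78 is either p_2/q_2 or the intermediate fraction (k*p_2 + p_1)/(k*q_2 + q_1) with the largest k >= 1 whose denominator stays <= 78; these approach x as k grows, and every other convergent or intermediate fraction in range is farther away.
Largest k: floor((78 - q_1)/q_2) = floor((78 - 1)/3) = 25.
That gives (25*2 + 1)/(25*3 + 1) = 51/76.
Compare the errors: |x - 2/3| = |226*3 - 2*337|/(337*3) = 4/1011, and |x - 51/76| = |226*76 - 51*337|/(337*76) = 11/25612.
Cross-multiplying, 11*1011 = 11121 < 102448 = 4*25612, so 11/25612 is smaller: the intermediate fraction 51/76 is closer to x than 2/3.

51/76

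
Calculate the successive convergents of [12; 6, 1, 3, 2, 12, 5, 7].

12/1, 73/6, 85/7, 328/27, 741/61, 9220/759, 46841/3856, 337107/27751

Using the convergent recurrence p_i = a_i*p_{i-1} + p_{i-2}, q_i = a_i*q_{i-1} + q_{i-2} with p_{-2}=0, p_{-1}=1, q_{-2}=1, q_{-1}=0:
  i=0: a_0=12, p_0 = 12*1 + 0 = 12, q_0 = 12*0 + 1 = 1.
  i=1: a_1=6, p_1 = 6*12 + 1 = 73, q_1 = 6*1 + 0 = 6.
  i=2: a_2=1, p_2 = 1*73 + 12 = 85, q_2 = 1*6 + 1 = 7.
  i=3: a_3=3, p_3 = 3*85 + 73 = 328, q_3 = 3*7 + 6 = 27.
  i=4: a_4=2, p_4 = 2*328 + 85 = 741, q_4 = 2*27 + 7 = 61.
  i=5: a_5=12, p_5 = 12*741 + 328 = 9220, q_5 = 12*61 + 27 = 759.
  i=6: a_6=5, p_6 = 5*9220 + 741 = 46841, q_6 = 5*759 + 61 = 3856.
  i=7: a_7=7, p_7 = 7*46841 + 9220 = 337107, q_7 = 7*3856 + 759 = 27751.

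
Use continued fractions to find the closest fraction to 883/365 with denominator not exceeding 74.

75/31

Expand x = 883/365 as a continued fraction with the Euclidean algorithm:
  883 = 2*365 + 153, so a_0 = 2.
  365 = 2*153 + 59, so a_1 = 2.
  153 = 2*59 + 35, so a_2 = 2.
  59 = 1*35 + 24, so a_3 = 1.
  35 = 1*24 + 11, so a_4 = 1.
  24 = 2*11 + 2, so a_5 = 2.
  11 = 5*2 + 1, so a_6 = 5.
  2 = 2*1 + 0, so a_7 = 2.
so x = [2; 2, 2, 1, 1, 2, 5, 2].
Convergents (p_i = a_i*p_{i-1} + p_{i-2}, q_i = a_i*q_{i-1} + q_{i-2} with p_{-2}=0, p_{-1}=1, q_{-2}=1, q_{-1}=0), until the denominator exceeds 74:
  i=0: a_0=2, p_0 = 2*1 + 0 = 2, q_0 = 2*0 + 1 = 1.
  i=1: a_1=2, p_1 = 2*2 + 1 = 5, q_1 = 2*1 + 0 = 2.
  i=2: a_2=2, p_2 = 2*5 + 2 = 12, q_2 = 2*2 + 1 = 5.
  i=3: a_3=1, p_3 = 1*12 + 5 = 17, q_3 = 1*5 + 2 = 7.
  i=4: a_4=1, p_4 = 1*17 + 12 = 29, q_4 = 1*7 + 5 = 12.
  i=5: a_5=2, p_5 = 2*29 + 17 = 75, q_5 = 2*12 + 7 = 31.
  i=6: a_6=5, p_6 = 5*75 + 29 = 404, q_6 = 5*31 + 12 = 167.
q_6 = 167 > 74, so the last convergent with denominator <= 74 is p_5/q_5 = 75/31.
The closest fraction with denominator <= 74 is either p_5/q_5 or the intermediate fraction (k*p_5 + p_4)/(k*q_5 + q_4) with the largest k >= 1 whose denominator stays <= 74; these approach x as k grows, and every other convergent or intermediate fraction in range is farther away.
Largest k: floor((74 - q_4)/q_5) = floor((74 - 12)/31) = 2.
That gives (2*75 + 29)/(2*31 + 12) = 179/74.
Compare the errors: |x - 75/31| = |883*31 - 75*365|/(365*31) = 2/11315, and |x - 179/74| = |883*74 - 179*365|/(365*74) = 7/27010.
Cross-multiplying, 2*27010 = 54020 < 79205 = 7*11315, so 2/11315 is smaller: the convergent 75/31 is closer to x than 179/74.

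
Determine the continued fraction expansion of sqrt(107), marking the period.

[10; (2, 1, 9, 1, 2, 20)]

Write x_i = (sqrt(107) + m_i)/d_i with (m_0, d_0) = (0, 1). a_0 = floor(sqrt(107)) = 10, since 10^2 = 100 <= 107 < 121 = 11^2.
Iterate m_{i+1} = d_i*a_i - m_i, d_{i+1} = (107 - m_{i+1}^2)/d_i, a_{i+1} = floor((a_0 + m_{i+1})/d_{i+1}):
  m_1 = 1*10 - 0 = 10, d_1 = (107 - 10^2)/1 = 7/1 = 7, a_1 = floor((10 + 10)/7) = 2.
  m_2 = 7*2 - 10 = 4, d_2 = (107 - 4^2)/7 = 91/7 = 13, a_2 = floor((10 + 4)/13) = 1.
  m_3 = 13*1 - 4 = 9, d_3 = (107 - 9^2)/13 = 26/13 = 2, a_3 = floor((10 + 9)/2) = 9.
  m_4 = 2*9 - 9 = 9, d_4 = (107 - 9^2)/2 = 26/2 = 13, a_4 = floor((10 + 9)/13) = 1.
  m_5 = 13*1 - 9 = 4, d_5 = (107 - 4^2)/13 = 91/13 = 7, a_5 = floor((10 + 4)/7) = 2.
  m_6 = 7*2 - 4 = 10, d_6 = (107 - 10^2)/7 = 7/7 = 1, a_6 = floor((10 + 10)/1) = 20.
  m_7 = 1*20 - 10 = 10, d_7 = (107 - 10^2)/1 = 7/1 = 7: (m_7, d_7) = (m_1, d_1) = (10, 7), so from here the quotients repeat a_1, ..., a_6; the period length is 6.
Hence the expansion of sqrt(107) is a_0 = 10 followed by the repeating block 2, 1, 9, 1, 2, 20 (period 6).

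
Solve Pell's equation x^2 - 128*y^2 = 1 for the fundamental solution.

(x, y) = (577, 51)

First expand sqrt(128) as a continued fraction. With x_i = (sqrt(128) + m_i)/d_i and (m_0, d_0) = (0, 1): a_0 = floor(sqrt(128)) = 11, since 11^2 = 121 <= 128 < 144 = 12^2.
Iterate m_{i+1} = d_i*a_i - m_i, d_{i+1} = (128 - m_{i+1}^2)/d_i, a_{i+1} = floor((a_0 + m_{i+1})/d_{i+1}):
  m_1 = 1*11 - 0 = 11, d_1 = (128 - 11^2)/1 = 7/1 = 7, a_1 = floor((11 + 11)/7) = 3.
  m_2 = 7*3 - 11 = 10, d_2 = (128 - 10^2)/7 = 28/7 = 4, a_2 = floor((11 + 10)/4) = 5.
  m_3 = 4*5 - 10 = 10, d_3 = (128 - 10^2)/4 = 28/4 = 7, a_3 = floor((11 + 10)/7) = 3.
  m_4 = 7*3 - 10 = 11, d_4 = (128 - 11^2)/7 = 7/7 = 1, a_4 = floor((11 + 11)/1) = 22.
  m_5 = 1*22 - 11 = 11, d_5 = (128 - 11^2)/1 = 7/1 = 7: (m_5, d_5) = (m_1, d_1) = (11, 7), so from here the quotients repeat a_1, ..., a_4; the period length is 4.
So sqrt(128) = [11; (3, 5, 3, 22)] with period length k = 4.
k is even, so the fundamental solution of x^2 - 128y^2 = 1 is (p_{k-1}, q_{k-1}) = (p_3, q_3); compute convergents through index 3.
Convergents (p_i = a_i*p_{i-1} + p_{i-2}, q_i = a_i*q_{i-1} + q_{i-2} with p_{-2}=0, p_{-1}=1, q_{-2}=1, q_{-1}=0):
  i=0: a_0=11, p_0 = 11*1 + 0 = 11, q_0 = 11*0 + 1 = 1.
  i=1: a_1=3, p_1 = 3*11 + 1 = 34, q_1 = 3*1 + 0 = 3.
  i=2: a_2=5, p_2 = 5*34 + 11 = 181, q_2 = 5*3 + 1 = 16.
  i=3: a_3=3, p_3 = 3*181 + 34 = 577, q_3 = 3*16 + 3 = 51.
Check: 577^2 - 128*51^2 = 332929 - 332928 = 1, so (x, y) = (577, 51) solves the equation, and by the theorem it is the least positive solution.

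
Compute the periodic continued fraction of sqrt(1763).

[41; (1, 82)]

Write x_i = (sqrt(1763) + m_i)/d_i with (m_0, d_0) = (0, 1). a_0 = floor(sqrt(1763)) = 41, since 41^2 = 1681 <= 1763 < 1764 = 42^2.
Iterate m_{i+1} = d_i*a_i - m_i, d_{i+1} = (1763 - m_{i+1}^2)/d_i, a_{i+1} = floor((a_0 + m_{i+1})/d_{i+1}):
  m_1 = 1*41 - 0 = 41, d_1 = (1763 - 41^2)/1 = 82/1 = 82, a_1 = floor((41 + 41)/82) = 1.
  m_2 = 82*1 - 41 = 41, d_2 = (1763 - 41^2)/82 = 82/82 = 1, a_2 = floor((41 + 41)/1) = 82.
  m_3 = 1*82 - 41 = 41, d_3 = (1763 - 41^2)/1 = 82/1 = 82: (m_3, d_3) = (m_1, d_1) = (41, 82), so from here the quotients repeat a_1, a_2; the period length is 2.
Hence the expansion of sqrt(1763) is a_0 = 41 followed by the repeating block 1, 82 (period 2).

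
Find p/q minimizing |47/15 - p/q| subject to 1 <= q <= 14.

Expand x = 47/15 as a continued fraction with the Euclidean algorithm:
  47 = 3*15 + 2, so a_0 = 3.
  15 = 7*2 + 1, so a_1 = 7.
  2 = 2*1 + 0, so a_2 = 2.
so x = [3; 7, 2].
Convergents (p_i = a_i*p_{i-1} + p_{i-2}, q_i = a_i*q_{i-1} + q_{i-2} with p_{-2}=0, p_{-1}=1, q_{-2}=1, q_{-1}=0), until the denominator exceeds 14:
  i=0: a_0=3, p_0 = 3*1 + 0 = 3, q_0 = 3*0 + 1 = 1.
  i=1: a_1=7, p_1 = 7*3 + 1 = 22, q_1 = 7*1 + 0 = 7.
  i=2: a_2=2, p_2 = 2*22 + 3 = 47, q_2 = 2*7 + 1 = 15.
q_2 = 15 > 14, so the last convergent with denominator <= 14 is p_1/q_1 = 22/7.
The closest fraction with denominator <= 14 is either p_1/q_1 or the intermediate fraction (k*p_1 + p_0)/(k*q_1 + q_0) with the largest k >= 1 whose denominator stays <= 14; these approach x as k grows, and every other convergent or intermediate fraction in range is farther away.
Largest k: floor((14 - q_0)/q_1) = floor((14 - 1)/7) = 1.
That gives (1*22 + 3)/(1*7 + 1) = 25/8.
Compare the errors: |x - 22/7| = |47*7 - 22*15|/(15*7) = 1/105, and |x - 25/8| = |47*8 - 25*15|/(15*8) = 1/120.
Cross-multiplying, 1*105 = 105 < 120 = 1*120, so 1/120 is smaller: the intermediate fraction 25/8 is closer to x than 22/7.

25/8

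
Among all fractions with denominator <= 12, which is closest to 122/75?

13/8

Expand x = 122/75 as a continued fraction with the Euclidean algorithm:
  122 = 1*75 + 47, so a_0 = 1.
  75 = 1*47 + 28, so a_1 = 1.
  47 = 1*28 + 19, so a_2 = 1.
  28 = 1*19 + 9, so a_3 = 1.
  19 = 2*9 + 1, so a_4 = 2.
  9 = 9*1 + 0, so a_5 = 9.
so x = [1; 1, 1, 1, 2, 9].
Convergents (p_i = a_i*p_{i-1} + p_{i-2}, q_i = a_i*q_{i-1} + q_{i-2} with p_{-2}=0, p_{-1}=1, q_{-2}=1, q_{-1}=0), until the denominator exceeds 12:
  i=0: a_0=1, p_0 = 1*1 + 0 = 1, q_0 = 1*0 + 1 = 1.
  i=1: a_1=1, p_1 = 1*1 + 1 = 2, q_1 = 1*1 + 0 = 1.
  i=2: a_2=1, p_2 = 1*2 + 1 = 3, q_2 = 1*1 + 1 = 2.
  i=3: a_3=1, p_3 = 1*3 + 2 = 5, q_3 = 1*2 + 1 = 3.
  i=4: a_4=2, p_4 = 2*5 + 3 = 13, q_4 = 2*3 + 2 = 8.
  i=5: a_5=9, p_5 = 9*13 + 5 = 122, q_5 = 9*8 + 3 = 75.
q_5 = 75 > 12, so the last convergent with denominator <= 12 is p_4/q_4 = 13/8.
The closest fraction with denominator <= 12 is either p_4/q_4 or the intermediate fraction (k*p_4 + p_3)/(k*q_4 + q_3) with the largest k >= 1 whose denominator stays <= 12; these approach x as k grows, and every other convergent or intermediate fraction in range is farther away.
Largest k: floor((12 - q_3)/q_4) = floor((12 - 3)/8) = 1.
That gives (1*13 + 5)/(1*8 + 3) = 18/11.
Compare the errors: |x - 13/8| = |122*8 - 13*75|/(75*8) = 1/600, and |x - 18/11| = |122*11 - 18*75|/(75*11) = 8/825.
Cross-multiplying, 1*825 = 825 < 4800 = 8*600, so 1/600 is smaller: the convergent 13/8 is closer to x than 18/11.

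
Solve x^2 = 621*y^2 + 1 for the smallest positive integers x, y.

First expand sqrt(621) as a continued fraction. With x_i = (sqrt(621) + m_i)/d_i and (m_0, d_0) = (0, 1): a_0 = floor(sqrt(621)) = 24, since 24^2 = 576 <= 621 < 625 = 25^2.
Iterate m_{i+1} = d_i*a_i - m_i, d_{i+1} = (621 - m_{i+1}^2)/d_i, a_{i+1} = floor((a_0 + m_{i+1})/d_{i+1}):
  m_1 = 1*24 - 0 = 24, d_1 = (621 - 24^2)/1 = 45/1 = 45, a_1 = floor((24 + 24)/45) = 1.
  m_2 = 45*1 - 24 = 21, d_2 = (621 - 21^2)/45 = 180/45 = 4, a_2 = floor((24 + 21)/4) = 11.
  m_3 = 4*11 - 21 = 23, d_3 = (621 - 23^2)/4 = 92/4 = 23, a_3 = floor((24 + 23)/23) = 2.
  m_4 = 23*2 - 23 = 23, d_4 = (621 - 23^2)/23 = 92/23 = 4, a_4 = floor((24 + 23)/4) = 11.
  m_5 = 4*11 - 23 = 21, d_5 = (621 - 21^2)/4 = 180/4 = 45, a_5 = floor((24 + 21)/45) = 1.
  m_6 = 45*1 - 21 = 24, d_6 = (621 - 24^2)/45 = 45/45 = 1, a_6 = floor((24 + 24)/1) = 48.
  m_7 = 1*48 - 24 = 24, d_7 = (621 - 24^2)/1 = 45/1 = 45: (m_7, d_7) = (m_1, d_1) = (24, 45), so from here the quotients repeat a_1, ..., a_6; the period length is 6.
So sqrt(621) = [24; (1, 11, 2, 11, 1, 48)] with period length k = 6.
k is even, so the fundamental solution of x^2 - 621y^2 = 1 is (p_{k-1}, q_{k-1}) = (p_5, q_5); compute convergents through index 5.
Convergents (p_i = a_i*p_{i-1} + p_{i-2}, q_i = a_i*q_{i-1} + q_{i-2} with p_{-2}=0, p_{-1}=1, q_{-2}=1, q_{-1}=0):
  i=0: a_0=24, p_0 = 24*1 + 0 = 24, q_0 = 24*0 + 1 = 1.
  i=1: a_1=1, p_1 = 1*24 + 1 = 25, q_1 = 1*1 + 0 = 1.
  i=2: a_2=11, p_2 = 11*25 + 24 = 299, q_2 = 11*1 + 1 = 12.
  i=3: a_3=2, p_3 = 2*299 + 25 = 623, q_3 = 2*12 + 1 = 25.
  i=4: a_4=11, p_4 = 11*623 + 299 = 7152, q_4 = 11*25 + 12 = 287.
  i=5: a_5=1, p_5 = 1*7152 + 623 = 7775, q_5 = 1*287 + 25 = 312.
Check: 7775^2 - 621*312^2 = 60450625 - 60450624 = 1, so (x, y) = (7775, 312) solves the equation, and by the theorem it is the least positive solution.

(x, y) = (7775, 312)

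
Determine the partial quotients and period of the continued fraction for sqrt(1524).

Write x_i = (sqrt(1524) + m_i)/d_i with (m_0, d_0) = (0, 1). a_0 = floor(sqrt(1524)) = 39, since 39^2 = 1521 <= 1524 < 1600 = 40^2.
Iterate m_{i+1} = d_i*a_i - m_i, d_{i+1} = (1524 - m_{i+1}^2)/d_i, a_{i+1} = floor((a_0 + m_{i+1})/d_{i+1}):
  m_1 = 1*39 - 0 = 39, d_1 = (1524 - 39^2)/1 = 3/1 = 3, a_1 = floor((39 + 39)/3) = 26.
  m_2 = 3*26 - 39 = 39, d_2 = (1524 - 39^2)/3 = 3/3 = 1, a_2 = floor((39 + 39)/1) = 78.
  m_3 = 1*78 - 39 = 39, d_3 = (1524 - 39^2)/1 = 3/1 = 3: (m_3, d_3) = (m_1, d_1) = (39, 3), so from here the quotients repeat a_1, a_2; the period length is 2.
Hence the expansion of sqrt(1524) is a_0 = 39 followed by the repeating block 26, 78 (period 2).

[39; (26, 78)]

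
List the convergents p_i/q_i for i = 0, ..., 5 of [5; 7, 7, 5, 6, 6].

5/1, 36/7, 257/50, 1321/257, 8183/1592, 50419/9809

Using the convergent recurrence p_i = a_i*p_{i-1} + p_{i-2}, q_i = a_i*q_{i-1} + q_{i-2} with p_{-2}=0, p_{-1}=1, q_{-2}=1, q_{-1}=0:
  i=0: a_0=5, p_0 = 5*1 + 0 = 5, q_0 = 5*0 + 1 = 1.
  i=1: a_1=7, p_1 = 7*5 + 1 = 36, q_1 = 7*1 + 0 = 7.
  i=2: a_2=7, p_2 = 7*36 + 5 = 257, q_2 = 7*7 + 1 = 50.
  i=3: a_3=5, p_3 = 5*257 + 36 = 1321, q_3 = 5*50 + 7 = 257.
  i=4: a_4=6, p_4 = 6*1321 + 257 = 8183, q_4 = 6*257 + 50 = 1592.
  i=5: a_5=6, p_5 = 6*8183 + 1321 = 50419, q_5 = 6*1592 + 257 = 9809.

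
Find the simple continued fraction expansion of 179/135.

[1; 3, 14, 1, 2]

Run the Euclidean algorithm on 179 and 135; the successive quotients are the partial quotients a_0, a_1, ... (each step inverts the fractional part left over by the previous one):
  179 = 1*135 + 44, so a_0 = 1.
  135 = 3*44 + 3, so a_1 = 3.
  44 = 14*3 + 2, so a_2 = 14.
  3 = 1*2 + 1, so a_3 = 1.
  2 = 2*1 + 0, so a_4 = 2.
The remainder reaches 0 after 5 divisions, so the expansion has 5 partial quotients, read off in order.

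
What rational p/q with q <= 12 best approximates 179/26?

62/9

Expand x = 179/26 as a continued fraction with the Euclidean algorithm:
  179 = 6*26 + 23, so a_0 = 6.
  26 = 1*23 + 3, so a_1 = 1.
  23 = 7*3 + 2, so a_2 = 7.
  3 = 1*2 + 1, so a_3 = 1.
  2 = 2*1 + 0, so a_4 = 2.
so x = [6; 1, 7, 1, 2].
Convergents (p_i = a_i*p_{i-1} + p_{i-2}, q_i = a_i*q_{i-1} + q_{i-2} with p_{-2}=0, p_{-1}=1, q_{-2}=1, q_{-1}=0), until the denominator exceeds 12:
  i=0: a_0=6, p_0 = 6*1 + 0 = 6, q_0 = 6*0 + 1 = 1.
  i=1: a_1=1, p_1 = 1*6 + 1 = 7, q_1 = 1*1 + 0 = 1.
  i=2: a_2=7, p_2 = 7*7 + 6 = 55, q_2 = 7*1 + 1 = 8.
  i=3: a_3=1, p_3 = 1*55 + 7 = 62, q_3 = 1*8 + 1 = 9.
  i=4: a_4=2, p_4 = 2*62 + 55 = 179, q_4 = 2*9 + 8 = 26.
q_4 = 26 > 12, so the last convergent with denominator <= 12 is p_3/q_3 = 62/9.
The closest fraction with denominator <= 12 is either p_3/q_3 or the intermediate fraction (k*p_3 + p_2)/(k*q_3 + q_2) with the largest k >= 1 whose denominator stays <= 12; these approach x as k grows, and every other convergent or intermediate fraction in range is farther away.
Largest k: floor((12 - q_2)/q_3) = floor((12 - 8)/9) = 0.
Since k = 0, no intermediate fraction beyond p_3/q_3 has denominator <= 12, so the convergent 62/9 is the closest (its error is |179*9 - 62*26|/(26*9) = 1/234).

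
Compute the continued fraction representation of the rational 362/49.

Run the Euclidean algorithm on 362 and 49; the successive quotients are the partial quotients a_0, a_1, ... (each step inverts the fractional part left over by the previous one):
  362 = 7*49 + 19, so a_0 = 7.
  49 = 2*19 + 11, so a_1 = 2.
  19 = 1*11 + 8, so a_2 = 1.
  11 = 1*8 + 3, so a_3 = 1.
  8 = 2*3 + 2, so a_4 = 2.
  3 = 1*2 + 1, so a_5 = 1.
  2 = 2*1 + 0, so a_6 = 2.
The remainder reaches 0 after 7 divisions, so the expansion has 7 partial quotients, read off in order.

[7; 2, 1, 1, 2, 1, 2]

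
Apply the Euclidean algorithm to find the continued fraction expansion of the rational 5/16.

Run the Euclidean algorithm on 5 and 16; the successive quotients are the partial quotients a_0, a_1, ... (each step inverts the fractional part left over by the previous one):
  5 = 0*16 + 5, so a_0 = 0.
  16 = 3*5 + 1, so a_1 = 3.
  5 = 5*1 + 0, so a_2 = 5.
The remainder reaches 0 after 3 divisions, so the expansion has 3 partial quotients, read off in order.

[0; 3, 5]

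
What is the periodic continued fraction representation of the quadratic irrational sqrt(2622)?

Write x_i = (sqrt(2622) + m_i)/d_i with (m_0, d_0) = (0, 1). a_0 = floor(sqrt(2622)) = 51, since 51^2 = 2601 <= 2622 < 2704 = 52^2.
Iterate m_{i+1} = d_i*a_i - m_i, d_{i+1} = (2622 - m_{i+1}^2)/d_i, a_{i+1} = floor((a_0 + m_{i+1})/d_{i+1}):
  m_1 = 1*51 - 0 = 51, d_1 = (2622 - 51^2)/1 = 21/1 = 21, a_1 = floor((51 + 51)/21) = 4.
  m_2 = 21*4 - 51 = 33, d_2 = (2622 - 33^2)/21 = 1533/21 = 73, a_2 = floor((51 + 33)/73) = 1.
  m_3 = 73*1 - 33 = 40, d_3 = (2622 - 40^2)/73 = 1022/73 = 14, a_3 = floor((51 + 40)/14) = 6.
  m_4 = 14*6 - 40 = 44, d_4 = (2622 - 44^2)/14 = 686/14 = 49, a_4 = floor((51 + 44)/49) = 1.
  m_5 = 49*1 - 44 = 5, d_5 = (2622 - 5^2)/49 = 2597/49 = 53, a_5 = floor((51 + 5)/53) = 1.
  m_6 = 53*1 - 5 = 48, d_6 = (2622 - 48^2)/53 = 318/53 = 6, a_6 = floor((51 + 48)/6) = 16.
  m_7 = 6*16 - 48 = 48, d_7 = (2622 - 48^2)/6 = 318/6 = 53, a_7 = floor((51 + 48)/53) = 1.
  m_8 = 53*1 - 48 = 5, d_8 = (2622 - 5^2)/53 = 2597/53 = 49, a_8 = floor((51 + 5)/49) = 1.
  m_9 = 49*1 - 5 = 44, d_9 = (2622 - 44^2)/49 = 686/49 = 14, a_9 = floor((51 + 44)/14) = 6.
  m_10 = 14*6 - 44 = 40, d_10 = (2622 - 40^2)/14 = 1022/14 = 73, a_10 = floor((51 + 40)/73) = 1.
  m_11 = 73*1 - 40 = 33, d_11 = (2622 - 33^2)/73 = 1533/73 = 21, a_11 = floor((51 + 33)/21) = 4.
  m_12 = 21*4 - 33 = 51, d_12 = (2622 - 51^2)/21 = 21/21 = 1, a_12 = floor((51 + 51)/1) = 102.
  m_13 = 1*102 - 51 = 51, d_13 = (2622 - 51^2)/1 = 21/1 = 21: (m_13, d_13) = (m_1, d_1) = (51, 21), so from here the quotients repeat a_1, ..., a_12; the period length is 12.
Hence the expansion of sqrt(2622) is a_0 = 51 followed by the repeating block 4, 1, 6, 1, 1, 16, 1, 1, 6, 1, 4, 102 (period 12).

[51; (4, 1, 6, 1, 1, 16, 1, 1, 6, 1, 4, 102)]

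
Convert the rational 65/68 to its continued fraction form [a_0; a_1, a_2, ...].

Run the Euclidean algorithm on 65 and 68; the successive quotients are the partial quotients a_0, a_1, ... (each step inverts the fractional part left over by the previous one):
  65 = 0*68 + 65, so a_0 = 0.
  68 = 1*65 + 3, so a_1 = 1.
  65 = 21*3 + 2, so a_2 = 21.
  3 = 1*2 + 1, so a_3 = 1.
  2 = 2*1 + 0, so a_4 = 2.
The remainder reaches 0 after 5 divisions, so the expansion has 5 partial quotients, read off in order.

[0; 1, 21, 1, 2]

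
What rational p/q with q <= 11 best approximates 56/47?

Expand x = 56/47 as a continued fraction with the Euclidean algorithm:
  56 = 1*47 + 9, so a_0 = 1.
  47 = 5*9 + 2, so a_1 = 5.
  9 = 4*2 + 1, so a_2 = 4.
  2 = 2*1 + 0, so a_3 = 2.
so x = [1; 5, 4, 2].
Convergents (p_i = a_i*p_{i-1} + p_{i-2}, q_i = a_i*q_{i-1} + q_{i-2} with p_{-2}=0, p_{-1}=1, q_{-2}=1, q_{-1}=0), until the denominator exceeds 11:
  i=0: a_0=1, p_0 = 1*1 + 0 = 1, q_0 = 1*0 + 1 = 1.
  i=1: a_1=5, p_1 = 5*1 + 1 = 6, q_1 = 5*1 + 0 = 5.
  i=2: a_2=4, p_2 = 4*6 + 1 = 25, q_2 = 4*5 + 1 = 21.
q_2 = 21 > 11, so the last convergent with denominator <= 11 is p_1/q_1 = 6/5.
The closest fraction with denominator <= 11 is either p_1/q_1 or the intermediate fraction (k*p_1 + p_0)/(k*q_1 + q_0) with the largest k >= 1 whose denominator stays <= 11; these approach x as k grows, and every other convergent or intermediate fraction in range is farther away.
Largest k: floor((11 - q_0)/q_1) = floor((11 - 1)/5) = 2.
That gives (2*6 + 1)/(2*5 + 1) = 13/11.
Compare the errors: |x - 6/5| = |56*5 - 6*47|/(47*5) = 2/235, and |x - 13/11| = |56*11 - 13*47|/(47*11) = 5/517.
Cross-multiplying, 2*517 = 1034 < 1175 = 5*235, so 2/235 is smaller: the convergent 6/5 is closer to x than 13/11.

6/5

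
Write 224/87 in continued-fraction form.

[2; 1, 1, 2, 1, 5, 2]

Run the Euclidean algorithm on 224 and 87; the successive quotients are the partial quotients a_0, a_1, ... (each step inverts the fractional part left over by the previous one):
  224 = 2*87 + 50, so a_0 = 2.
  87 = 1*50 + 37, so a_1 = 1.
  50 = 1*37 + 13, so a_2 = 1.
  37 = 2*13 + 11, so a_3 = 2.
  13 = 1*11 + 2, so a_4 = 1.
  11 = 5*2 + 1, so a_5 = 5.
  2 = 2*1 + 0, so a_6 = 2.
The remainder reaches 0 after 7 divisions, so the expansion has 7 partial quotients, read off in order.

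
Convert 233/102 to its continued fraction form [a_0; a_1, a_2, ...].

Run the Euclidean algorithm on 233 and 102; the successive quotients are the partial quotients a_0, a_1, ... (each step inverts the fractional part left over by the previous one):
  233 = 2*102 + 29, so a_0 = 2.
  102 = 3*29 + 15, so a_1 = 3.
  29 = 1*15 + 14, so a_2 = 1.
  15 = 1*14 + 1, so a_3 = 1.
  14 = 14*1 + 0, so a_4 = 14.
The remainder reaches 0 after 5 divisions, so the expansion has 5 partial quotients, read off in order.

[2; 3, 1, 1, 14]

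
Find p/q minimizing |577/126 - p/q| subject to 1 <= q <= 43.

Expand x = 577/126 as a continued fraction with the Euclidean algorithm:
  577 = 4*126 + 73, so a_0 = 4.
  126 = 1*73 + 53, so a_1 = 1.
  73 = 1*53 + 20, so a_2 = 1.
  53 = 2*20 + 13, so a_3 = 2.
  20 = 1*13 + 7, so a_4 = 1.
  13 = 1*7 + 6, so a_5 = 1.
  7 = 1*6 + 1, so a_6 = 1.
  6 = 6*1 + 0, so a_7 = 6.
so x = [4; 1, 1, 2, 1, 1, 1, 6].
Convergents (p_i = a_i*p_{i-1} + p_{i-2}, q_i = a_i*q_{i-1} + q_{i-2} with p_{-2}=0, p_{-1}=1, q_{-2}=1, q_{-1}=0), until the denominator exceeds 43:
  i=0: a_0=4, p_0 = 4*1 + 0 = 4, q_0 = 4*0 + 1 = 1.
  i=1: a_1=1, p_1 = 1*4 + 1 = 5, q_1 = 1*1 + 0 = 1.
  i=2: a_2=1, p_2 = 1*5 + 4 = 9, q_2 = 1*1 + 1 = 2.
  i=3: a_3=2, p_3 = 2*9 + 5 = 23, q_3 = 2*2 + 1 = 5.
  i=4: a_4=1, p_4 = 1*23 + 9 = 32, q_4 = 1*5 + 2 = 7.
  i=5: a_5=1, p_5 = 1*32 + 23 = 55, q_5 = 1*7 + 5 = 12.
  i=6: a_6=1, p_6 = 1*55 + 32 = 87, q_6 = 1*12 + 7 = 19.
  i=7: a_7=6, p_7 = 6*87 + 55 = 577, q_7 = 6*19 + 12 = 126.
q_7 = 126 > 43, so the last convergent with denominator <= 43 is p_6/q_6 = 87/19.
The closest fraction with denominator <= 43 is either p_6/q_6 or the intermediate fraction (k*p_6 + p_5)/(k*q_6 + q_5) with the largest k >= 1 whose denominator stays <= 43; these approach x as k grows, and every other convergent or intermediate fraction in range is farther away.
Largest k: floor((43 - q_5)/q_6) = floor((43 - 12)/19) = 1.
That gives (1*87 + 55)/(1*19 + 12) = 142/31.
Compare the errors: |x - 87/19| = |577*19 - 87*126|/(126*19) = 1/2394, and |x - 142/31| = |577*31 - 142*126|/(126*31) = 5/3906.
Cross-multiplying, 1*3906 = 3906 < 11970 = 5*2394, so 1/2394 is smaller: the convergent 87/19 is closer to x than 142/31.

87/19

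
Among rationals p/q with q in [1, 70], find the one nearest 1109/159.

279/40

Expand x = 1109/159 as a continued fraction with the Euclidean algorithm:
  1109 = 6*159 + 155, so a_0 = 6.
  159 = 1*155 + 4, so a_1 = 1.
  155 = 38*4 + 3, so a_2 = 38.
  4 = 1*3 + 1, so a_3 = 1.
  3 = 3*1 + 0, so a_4 = 3.
so x = [6; 1, 38, 1, 3].
Convergents (p_i = a_i*p_{i-1} + p_{i-2}, q_i = a_i*q_{i-1} + q_{i-2} with p_{-2}=0, p_{-1}=1, q_{-2}=1, q_{-1}=0), until the denominator exceeds 70:
  i=0: a_0=6, p_0 = 6*1 + 0 = 6, q_0 = 6*0 + 1 = 1.
  i=1: a_1=1, p_1 = 1*6 + 1 = 7, q_1 = 1*1 + 0 = 1.
  i=2: a_2=38, p_2 = 38*7 + 6 = 272, q_2 = 38*1 + 1 = 39.
  i=3: a_3=1, p_3 = 1*272 + 7 = 279, q_3 = 1*39 + 1 = 40.
  i=4: a_4=3, p_4 = 3*279 + 272 = 1109, q_4 = 3*40 + 39 = 159.
q_4 = 159 > 70, so the last convergent with denominator <= 70 is p_3/q_3 = 279/40.
The closest fraction with denominator <= 70 is either p_3/q_3 or the intermediate fraction (k*p_3 + p_2)/(k*q_3 + q_2) with the largest k >= 1 whose denominator stays <= 70; these approach x as k grows, and every other convergent or intermediate fraction in range is farther away.
Largest k: floor((70 - q_2)/q_3) = floor((70 - 39)/40) = 0.
Since k = 0, no intermediate fraction beyond p_3/q_3 has denominator <= 70, so the convergent 279/40 is the closest (its error is |1109*40 - 279*159|/(159*40) = 1/6360).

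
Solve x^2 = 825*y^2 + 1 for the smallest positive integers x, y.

(x, y) = (48599, 1692)

First expand sqrt(825) as a continued fraction. With x_i = (sqrt(825) + m_i)/d_i and (m_0, d_0) = (0, 1): a_0 = floor(sqrt(825)) = 28, since 28^2 = 784 <= 825 < 841 = 29^2.
Iterate m_{i+1} = d_i*a_i - m_i, d_{i+1} = (825 - m_{i+1}^2)/d_i, a_{i+1} = floor((a_0 + m_{i+1})/d_{i+1}):
  m_1 = 1*28 - 0 = 28, d_1 = (825 - 28^2)/1 = 41/1 = 41, a_1 = floor((28 + 28)/41) = 1.
  m_2 = 41*1 - 28 = 13, d_2 = (825 - 13^2)/41 = 656/41 = 16, a_2 = floor((28 + 13)/16) = 2.
  m_3 = 16*2 - 13 = 19, d_3 = (825 - 19^2)/16 = 464/16 = 29, a_3 = floor((28 + 19)/29) = 1.
  m_4 = 29*1 - 19 = 10, d_4 = (825 - 10^2)/29 = 725/29 = 25, a_4 = floor((28 + 10)/25) = 1.
  m_5 = 25*1 - 10 = 15, d_5 = (825 - 15^2)/25 = 600/25 = 24, a_5 = floor((28 + 15)/24) = 1.
  m_6 = 24*1 - 15 = 9, d_6 = (825 - 9^2)/24 = 744/24 = 31, a_6 = floor((28 + 9)/31) = 1.
  m_7 = 31*1 - 9 = 22, d_7 = (825 - 22^2)/31 = 341/31 = 11, a_7 = floor((28 + 22)/11) = 4.
  m_8 = 11*4 - 22 = 22, d_8 = (825 - 22^2)/11 = 341/11 = 31, a_8 = floor((28 + 22)/31) = 1.
  m_9 = 31*1 - 22 = 9, d_9 = (825 - 9^2)/31 = 744/31 = 24, a_9 = floor((28 + 9)/24) = 1.
  m_10 = 24*1 - 9 = 15, d_10 = (825 - 15^2)/24 = 600/24 = 25, a_10 = floor((28 + 15)/25) = 1.
  m_11 = 25*1 - 15 = 10, d_11 = (825 - 10^2)/25 = 725/25 = 29, a_11 = floor((28 + 10)/29) = 1.
  m_12 = 29*1 - 10 = 19, d_12 = (825 - 19^2)/29 = 464/29 = 16, a_12 = floor((28 + 19)/16) = 2.
  m_13 = 16*2 - 19 = 13, d_13 = (825 - 13^2)/16 = 656/16 = 41, a_13 = floor((28 + 13)/41) = 1.
  m_14 = 41*1 - 13 = 28, d_14 = (825 - 28^2)/41 = 41/41 = 1, a_14 = floor((28 + 28)/1) = 56.
  m_15 = 1*56 - 28 = 28, d_15 = (825 - 28^2)/1 = 41/1 = 41: (m_15, d_15) = (m_1, d_1) = (28, 41), so from here the quotients repeat a_1, ..., a_14; the period length is 14.
So sqrt(825) = [28; (1, 2, 1, 1, 1, 1, 4, 1, 1, 1, 1, 2, 1, 56)] with period length k = 14.
k is even, so the fundamental solution of x^2 - 825y^2 = 1 is (p_{k-1}, q_{k-1}) = (p_13, q_13); compute convergents through index 13.
Convergents (p_i = a_i*p_{i-1} + p_{i-2}, q_i = a_i*q_{i-1} + q_{i-2} with p_{-2}=0, p_{-1}=1, q_{-2}=1, q_{-1}=0):
  i=0: a_0=28, p_0 = 28*1 + 0 = 28, q_0 = 28*0 + 1 = 1.
  i=1: a_1=1, p_1 = 1*28 + 1 = 29, q_1 = 1*1 + 0 = 1.
  i=2: a_2=2, p_2 = 2*29 + 28 = 86, q_2 = 2*1 + 1 = 3.
  i=3: a_3=1, p_3 = 1*86 + 29 = 115, q_3 = 1*3 + 1 = 4.
  i=4: a_4=1, p_4 = 1*115 + 86 = 201, q_4 = 1*4 + 3 = 7.
  i=5: a_5=1, p_5 = 1*201 + 115 = 316, q_5 = 1*7 + 4 = 11.
  i=6: a_6=1, p_6 = 1*316 + 201 = 517, q_6 = 1*11 + 7 = 18.
  i=7: a_7=4, p_7 = 4*517 + 316 = 2384, q_7 = 4*18 + 11 = 83.
  i=8: a_8=1, p_8 = 1*2384 + 517 = 2901, q_8 = 1*83 + 18 = 101.
  i=9: a_9=1, p_9 = 1*2901 + 2384 = 5285, q_9 = 1*101 + 83 = 184.
  i=10: a_10=1, p_10 = 1*5285 + 2901 = 8186, q_10 = 1*184 + 101 = 285.
  i=11: a_11=1, p_11 = 1*8186 + 5285 = 13471, q_11 = 1*285 + 184 = 469.
  i=12: a_12=2, p_12 = 2*13471 + 8186 = 35128, q_12 = 2*469 + 285 = 1223.
  i=13: a_13=1, p_13 = 1*35128 + 13471 = 48599, q_13 = 1*1223 + 469 = 1692.
Check: 48599^2 - 825*1692^2 = 2361862801 - 2361862800 = 1, so (x, y) = (48599, 1692) solves the equation, and by the theorem it is the least positive solution.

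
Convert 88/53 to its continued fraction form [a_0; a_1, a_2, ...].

[1; 1, 1, 1, 17]

Run the Euclidean algorithm on 88 and 53; the successive quotients are the partial quotients a_0, a_1, ... (each step inverts the fractional part left over by the previous one):
  88 = 1*53 + 35, so a_0 = 1.
  53 = 1*35 + 18, so a_1 = 1.
  35 = 1*18 + 17, so a_2 = 1.
  18 = 1*17 + 1, so a_3 = 1.
  17 = 17*1 + 0, so a_4 = 17.
The remainder reaches 0 after 5 divisions, so the expansion has 5 partial quotients, read off in order.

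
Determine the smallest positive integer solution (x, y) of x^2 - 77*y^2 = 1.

First expand sqrt(77) as a continued fraction. With x_i = (sqrt(77) + m_i)/d_i and (m_0, d_0) = (0, 1): a_0 = floor(sqrt(77)) = 8, since 8^2 = 64 <= 77 < 81 = 9^2.
Iterate m_{i+1} = d_i*a_i - m_i, d_{i+1} = (77 - m_{i+1}^2)/d_i, a_{i+1} = floor((a_0 + m_{i+1})/d_{i+1}):
  m_1 = 1*8 - 0 = 8, d_1 = (77 - 8^2)/1 = 13/1 = 13, a_1 = floor((8 + 8)/13) = 1.
  m_2 = 13*1 - 8 = 5, d_2 = (77 - 5^2)/13 = 52/13 = 4, a_2 = floor((8 + 5)/4) = 3.
  m_3 = 4*3 - 5 = 7, d_3 = (77 - 7^2)/4 = 28/4 = 7, a_3 = floor((8 + 7)/7) = 2.
  m_4 = 7*2 - 7 = 7, d_4 = (77 - 7^2)/7 = 28/7 = 4, a_4 = floor((8 + 7)/4) = 3.
  m_5 = 4*3 - 7 = 5, d_5 = (77 - 5^2)/4 = 52/4 = 13, a_5 = floor((8 + 5)/13) = 1.
  m_6 = 13*1 - 5 = 8, d_6 = (77 - 8^2)/13 = 13/13 = 1, a_6 = floor((8 + 8)/1) = 16.
  m_7 = 1*16 - 8 = 8, d_7 = (77 - 8^2)/1 = 13/1 = 13: (m_7, d_7) = (m_1, d_1) = (8, 13), so from here the quotients repeat a_1, ..., a_6; the period length is 6.
So sqrt(77) = [8; (1, 3, 2, 3, 1, 16)] with period length k = 6.
k is even, so the fundamental solution of x^2 - 77y^2 = 1 is (p_{k-1}, q_{k-1}) = (p_5, q_5); compute convergents through index 5.
Convergents (p_i = a_i*p_{i-1} + p_{i-2}, q_i = a_i*q_{i-1} + q_{i-2} with p_{-2}=0, p_{-1}=1, q_{-2}=1, q_{-1}=0):
  i=0: a_0=8, p_0 = 8*1 + 0 = 8, q_0 = 8*0 + 1 = 1.
  i=1: a_1=1, p_1 = 1*8 + 1 = 9, q_1 = 1*1 + 0 = 1.
  i=2: a_2=3, p_2 = 3*9 + 8 = 35, q_2 = 3*1 + 1 = 4.
  i=3: a_3=2, p_3 = 2*35 + 9 = 79, q_3 = 2*4 + 1 = 9.
  i=4: a_4=3, p_4 = 3*79 + 35 = 272, q_4 = 3*9 + 4 = 31.
  i=5: a_5=1, p_5 = 1*272 + 79 = 351, q_5 = 1*31 + 9 = 40.
Check: 351^2 - 77*40^2 = 123201 - 123200 = 1, so (x, y) = (351, 40) solves the equation, and by the theorem it is the least positive solution.

(x, y) = (351, 40)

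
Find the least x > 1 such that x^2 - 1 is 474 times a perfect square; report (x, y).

First expand sqrt(474) as a continued fraction. With x_i = (sqrt(474) + m_i)/d_i and (m_0, d_0) = (0, 1): a_0 = floor(sqrt(474)) = 21, since 21^2 = 441 <= 474 < 484 = 22^2.
Iterate m_{i+1} = d_i*a_i - m_i, d_{i+1} = (474 - m_{i+1}^2)/d_i, a_{i+1} = floor((a_0 + m_{i+1})/d_{i+1}):
  m_1 = 1*21 - 0 = 21, d_1 = (474 - 21^2)/1 = 33/1 = 33, a_1 = floor((21 + 21)/33) = 1.
  m_2 = 33*1 - 21 = 12, d_2 = (474 - 12^2)/33 = 330/33 = 10, a_2 = floor((21 + 12)/10) = 3.
  m_3 = 10*3 - 12 = 18, d_3 = (474 - 18^2)/10 = 150/10 = 15, a_3 = floor((21 + 18)/15) = 2.
  m_4 = 15*2 - 18 = 12, d_4 = (474 - 12^2)/15 = 330/15 = 22, a_4 = floor((21 + 12)/22) = 1.
  m_5 = 22*1 - 12 = 10, d_5 = (474 - 10^2)/22 = 374/22 = 17, a_5 = floor((21 + 10)/17) = 1.
  m_6 = 17*1 - 10 = 7, d_6 = (474 - 7^2)/17 = 425/17 = 25, a_6 = floor((21 + 7)/25) = 1.
  m_7 = 25*1 - 7 = 18, d_7 = (474 - 18^2)/25 = 150/25 = 6, a_7 = floor((21 + 18)/6) = 6.
  m_8 = 6*6 - 18 = 18, d_8 = (474 - 18^2)/6 = 150/6 = 25, a_8 = floor((21 + 18)/25) = 1.
  m_9 = 25*1 - 18 = 7, d_9 = (474 - 7^2)/25 = 425/25 = 17, a_9 = floor((21 + 7)/17) = 1.
  m_10 = 17*1 - 7 = 10, d_10 = (474 - 10^2)/17 = 374/17 = 22, a_10 = floor((21 + 10)/22) = 1.
  m_11 = 22*1 - 10 = 12, d_11 = (474 - 12^2)/22 = 330/22 = 15, a_11 = floor((21 + 12)/15) = 2.
  m_12 = 15*2 - 12 = 18, d_12 = (474 - 18^2)/15 = 150/15 = 10, a_12 = floor((21 + 18)/10) = 3.
  m_13 = 10*3 - 18 = 12, d_13 = (474 - 12^2)/10 = 330/10 = 33, a_13 = floor((21 + 12)/33) = 1.
  m_14 = 33*1 - 12 = 21, d_14 = (474 - 21^2)/33 = 33/33 = 1, a_14 = floor((21 + 21)/1) = 42.
  m_15 = 1*42 - 21 = 21, d_15 = (474 - 21^2)/1 = 33/1 = 33: (m_15, d_15) = (m_1, d_1) = (21, 33), so from here the quotients repeat a_1, ..., a_14; the period length is 14.
So sqrt(474) = [21; (1, 3, 2, 1, 1, 1, 6, 1, 1, 1, 2, 3, 1, 42)] with period length k = 14.
k is even, so the fundamental solution of x^2 - 474y^2 = 1 is (p_{k-1}, q_{k-1}) = (p_13, q_13); compute convergents through index 13.
Convergents (p_i = a_i*p_{i-1} + p_{i-2}, q_i = a_i*q_{i-1} + q_{i-2} with p_{-2}=0, p_{-1}=1, q_{-2}=1, q_{-1}=0):
  i=0: a_0=21, p_0 = 21*1 + 0 = 21, q_0 = 21*0 + 1 = 1.
  i=1: a_1=1, p_1 = 1*21 + 1 = 22, q_1 = 1*1 + 0 = 1.
  i=2: a_2=3, p_2 = 3*22 + 21 = 87, q_2 = 3*1 + 1 = 4.
  i=3: a_3=2, p_3 = 2*87 + 22 = 196, q_3 = 2*4 + 1 = 9.
  i=4: a_4=1, p_4 = 1*196 + 87 = 283, q_4 = 1*9 + 4 = 13.
  i=5: a_5=1, p_5 = 1*283 + 196 = 479, q_5 = 1*13 + 9 = 22.
  i=6: a_6=1, p_6 = 1*479 + 283 = 762, q_6 = 1*22 + 13 = 35.
  i=7: a_7=6, p_7 = 6*762 + 479 = 5051, q_7 = 6*35 + 22 = 232.
  i=8: a_8=1, p_8 = 1*5051 + 762 = 5813, q_8 = 1*232 + 35 = 267.
  i=9: a_9=1, p_9 = 1*5813 + 5051 = 10864, q_9 = 1*267 + 232 = 499.
  i=10: a_10=1, p_10 = 1*10864 + 5813 = 16677, q_10 = 1*499 + 267 = 766.
  i=11: a_11=2, p_11 = 2*16677 + 10864 = 44218, q_11 = 2*766 + 499 = 2031.
  i=12: a_12=3, p_12 = 3*44218 + 16677 = 149331, q_12 = 3*2031 + 766 = 6859.
  i=13: a_13=1, p_13 = 1*149331 + 44218 = 193549, q_13 = 1*6859 + 2031 = 8890.
Check: 193549^2 - 474*8890^2 = 37461215401 - 37461215400 = 1, so (x, y) = (193549, 8890) solves the equation, and by the theorem it is the least positive solution.

(x, y) = (193549, 8890)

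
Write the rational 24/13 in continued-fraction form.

Run the Euclidean algorithm on 24 and 13; the successive quotients are the partial quotients a_0, a_1, ... (each step inverts the fractional part left over by the previous one):
  24 = 1*13 + 11, so a_0 = 1.
  13 = 1*11 + 2, so a_1 = 1.
  11 = 5*2 + 1, so a_2 = 5.
  2 = 2*1 + 0, so a_3 = 2.
The remainder reaches 0 after 4 divisions, so the expansion has 4 partial quotients, read off in order.

[1; 1, 5, 2]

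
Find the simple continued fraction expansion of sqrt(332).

[18; (4, 1, 1, 8, 1, 1, 4, 36)]

Write x_i = (sqrt(332) + m_i)/d_i with (m_0, d_0) = (0, 1). a_0 = floor(sqrt(332)) = 18, since 18^2 = 324 <= 332 < 361 = 19^2.
Iterate m_{i+1} = d_i*a_i - m_i, d_{i+1} = (332 - m_{i+1}^2)/d_i, a_{i+1} = floor((a_0 + m_{i+1})/d_{i+1}):
  m_1 = 1*18 - 0 = 18, d_1 = (332 - 18^2)/1 = 8/1 = 8, a_1 = floor((18 + 18)/8) = 4.
  m_2 = 8*4 - 18 = 14, d_2 = (332 - 14^2)/8 = 136/8 = 17, a_2 = floor((18 + 14)/17) = 1.
  m_3 = 17*1 - 14 = 3, d_3 = (332 - 3^2)/17 = 323/17 = 19, a_3 = floor((18 + 3)/19) = 1.
  m_4 = 19*1 - 3 = 16, d_4 = (332 - 16^2)/19 = 76/19 = 4, a_4 = floor((18 + 16)/4) = 8.
  m_5 = 4*8 - 16 = 16, d_5 = (332 - 16^2)/4 = 76/4 = 19, a_5 = floor((18 + 16)/19) = 1.
  m_6 = 19*1 - 16 = 3, d_6 = (332 - 3^2)/19 = 323/19 = 17, a_6 = floor((18 + 3)/17) = 1.
  m_7 = 17*1 - 3 = 14, d_7 = (332 - 14^2)/17 = 136/17 = 8, a_7 = floor((18 + 14)/8) = 4.
  m_8 = 8*4 - 14 = 18, d_8 = (332 - 18^2)/8 = 8/8 = 1, a_8 = floor((18 + 18)/1) = 36.
  m_9 = 1*36 - 18 = 18, d_9 = (332 - 18^2)/1 = 8/1 = 8: (m_9, d_9) = (m_1, d_1) = (18, 8), so from here the quotients repeat a_1, ..., a_8; the period length is 8.
Hence the expansion of sqrt(332) is a_0 = 18 followed by the repeating block 4, 1, 1, 8, 1, 1, 4, 36 (period 8).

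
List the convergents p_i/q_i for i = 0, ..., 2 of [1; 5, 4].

1/1, 6/5, 25/21

Using the convergent recurrence p_i = a_i*p_{i-1} + p_{i-2}, q_i = a_i*q_{i-1} + q_{i-2} with p_{-2}=0, p_{-1}=1, q_{-2}=1, q_{-1}=0:
  i=0: a_0=1, p_0 = 1*1 + 0 = 1, q_0 = 1*0 + 1 = 1.
  i=1: a_1=5, p_1 = 5*1 + 1 = 6, q_1 = 5*1 + 0 = 5.
  i=2: a_2=4, p_2 = 4*6 + 1 = 25, q_2 = 4*5 + 1 = 21.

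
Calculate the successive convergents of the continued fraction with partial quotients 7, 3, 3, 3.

Using the convergent recurrence p_i = a_i*p_{i-1} + p_{i-2}, q_i = a_i*q_{i-1} + q_{i-2} with p_{-2}=0, p_{-1}=1, q_{-2}=1, q_{-1}=0:
  i=0: a_0=7, p_0 = 7*1 + 0 = 7, q_0 = 7*0 + 1 = 1.
  i=1: a_1=3, p_1 = 3*7 + 1 = 22, q_1 = 3*1 + 0 = 3.
  i=2: a_2=3, p_2 = 3*22 + 7 = 73, q_2 = 3*3 + 1 = 10.
  i=3: a_3=3, p_3 = 3*73 + 22 = 241, q_3 = 3*10 + 3 = 33.

7/1, 22/3, 73/10, 241/33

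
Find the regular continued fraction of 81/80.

[1; 80]

Run the Euclidean algorithm on 81 and 80; the successive quotients are the partial quotients a_0, a_1, ... (each step inverts the fractional part left over by the previous one):
  81 = 1*80 + 1, so a_0 = 1.
  80 = 80*1 + 0, so a_1 = 80.
The remainder reaches 0 after 2 divisions, so the expansion has 2 partial quotients, read off in order.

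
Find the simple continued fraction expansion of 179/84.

Run the Euclidean algorithm on 179 and 84; the successive quotients are the partial quotients a_0, a_1, ... (each step inverts the fractional part left over by the previous one):
  179 = 2*84 + 11, so a_0 = 2.
  84 = 7*11 + 7, so a_1 = 7.
  11 = 1*7 + 4, so a_2 = 1.
  7 = 1*4 + 3, so a_3 = 1.
  4 = 1*3 + 1, so a_4 = 1.
  3 = 3*1 + 0, so a_5 = 3.
The remainder reaches 0 after 6 divisions, so the expansion has 6 partial quotients, read off in order.

[2; 7, 1, 1, 1, 3]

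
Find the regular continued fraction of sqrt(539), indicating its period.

Write x_i = (sqrt(539) + m_i)/d_i with (m_0, d_0) = (0, 1). a_0 = floor(sqrt(539)) = 23, since 23^2 = 529 <= 539 < 576 = 24^2.
Iterate m_{i+1} = d_i*a_i - m_i, d_{i+1} = (539 - m_{i+1}^2)/d_i, a_{i+1} = floor((a_0 + m_{i+1})/d_{i+1}):
  m_1 = 1*23 - 0 = 23, d_1 = (539 - 23^2)/1 = 10/1 = 10, a_1 = floor((23 + 23)/10) = 4.
  m_2 = 10*4 - 23 = 17, d_2 = (539 - 17^2)/10 = 250/10 = 25, a_2 = floor((23 + 17)/25) = 1.
  m_3 = 25*1 - 17 = 8, d_3 = (539 - 8^2)/25 = 475/25 = 19, a_3 = floor((23 + 8)/19) = 1.
  m_4 = 19*1 - 8 = 11, d_4 = (539 - 11^2)/19 = 418/19 = 22, a_4 = floor((23 + 11)/22) = 1.
  m_5 = 22*1 - 11 = 11, d_5 = (539 - 11^2)/22 = 418/22 = 19, a_5 = floor((23 + 11)/19) = 1.
  m_6 = 19*1 - 11 = 8, d_6 = (539 - 8^2)/19 = 475/19 = 25, a_6 = floor((23 + 8)/25) = 1.
  m_7 = 25*1 - 8 = 17, d_7 = (539 - 17^2)/25 = 250/25 = 10, a_7 = floor((23 + 17)/10) = 4.
  m_8 = 10*4 - 17 = 23, d_8 = (539 - 23^2)/10 = 10/10 = 1, a_8 = floor((23 + 23)/1) = 46.
  m_9 = 1*46 - 23 = 23, d_9 = (539 - 23^2)/1 = 10/1 = 10: (m_9, d_9) = (m_1, d_1) = (23, 10), so from here the quotients repeat a_1, ..., a_8; the period length is 8.
Hence the expansion of sqrt(539) is a_0 = 23 followed by the repeating block 4, 1, 1, 1, 1, 1, 4, 46 (period 8).

[23; (4, 1, 1, 1, 1, 1, 4, 46)]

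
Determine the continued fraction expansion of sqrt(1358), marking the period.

[36; (1, 5, 1, 2, 2, 36, 2, 2, 1, 5, 1, 72)]

Write x_i = (sqrt(1358) + m_i)/d_i with (m_0, d_0) = (0, 1). a_0 = floor(sqrt(1358)) = 36, since 36^2 = 1296 <= 1358 < 1369 = 37^2.
Iterate m_{i+1} = d_i*a_i - m_i, d_{i+1} = (1358 - m_{i+1}^2)/d_i, a_{i+1} = floor((a_0 + m_{i+1})/d_{i+1}):
  m_1 = 1*36 - 0 = 36, d_1 = (1358 - 36^2)/1 = 62/1 = 62, a_1 = floor((36 + 36)/62) = 1.
  m_2 = 62*1 - 36 = 26, d_2 = (1358 - 26^2)/62 = 682/62 = 11, a_2 = floor((36 + 26)/11) = 5.
  m_3 = 11*5 - 26 = 29, d_3 = (1358 - 29^2)/11 = 517/11 = 47, a_3 = floor((36 + 29)/47) = 1.
  m_4 = 47*1 - 29 = 18, d_4 = (1358 - 18^2)/47 = 1034/47 = 22, a_4 = floor((36 + 18)/22) = 2.
  m_5 = 22*2 - 18 = 26, d_5 = (1358 - 26^2)/22 = 682/22 = 31, a_5 = floor((36 + 26)/31) = 2.
  m_6 = 31*2 - 26 = 36, d_6 = (1358 - 36^2)/31 = 62/31 = 2, a_6 = floor((36 + 36)/2) = 36.
  m_7 = 2*36 - 36 = 36, d_7 = (1358 - 36^2)/2 = 62/2 = 31, a_7 = floor((36 + 36)/31) = 2.
  m_8 = 31*2 - 36 = 26, d_8 = (1358 - 26^2)/31 = 682/31 = 22, a_8 = floor((36 + 26)/22) = 2.
  m_9 = 22*2 - 26 = 18, d_9 = (1358 - 18^2)/22 = 1034/22 = 47, a_9 = floor((36 + 18)/47) = 1.
  m_10 = 47*1 - 18 = 29, d_10 = (1358 - 29^2)/47 = 517/47 = 11, a_10 = floor((36 + 29)/11) = 5.
  m_11 = 11*5 - 29 = 26, d_11 = (1358 - 26^2)/11 = 682/11 = 62, a_11 = floor((36 + 26)/62) = 1.
  m_12 = 62*1 - 26 = 36, d_12 = (1358 - 36^2)/62 = 62/62 = 1, a_12 = floor((36 + 36)/1) = 72.
  m_13 = 1*72 - 36 = 36, d_13 = (1358 - 36^2)/1 = 62/1 = 62: (m_13, d_13) = (m_1, d_1) = (36, 62), so from here the quotients repeat a_1, ..., a_12; the period length is 12.
Hence the expansion of sqrt(1358) is a_0 = 36 followed by the repeating block 1, 5, 1, 2, 2, 36, 2, 2, 1, 5, 1, 72 (period 12).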